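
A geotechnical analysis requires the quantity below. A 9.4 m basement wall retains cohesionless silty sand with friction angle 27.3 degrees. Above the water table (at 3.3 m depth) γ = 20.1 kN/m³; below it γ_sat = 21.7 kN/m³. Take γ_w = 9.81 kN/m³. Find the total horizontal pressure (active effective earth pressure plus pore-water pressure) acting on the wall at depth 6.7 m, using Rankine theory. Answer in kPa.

K_a = (1 − sin φ)/(1 + sin φ) = 0.3711.
γ' = 21.7 − 9.81 = 11.89 kN/m³.
Effective vertical stress at 6.7 m: σ'_v = 20.1×3.3 + 11.89×3.40 = 106.8 kPa.
σ'_h = K_a σ'_v = 0.3711 × 106.8 = 39.62 kPa; u = γ_w × 3.40 = 33.35 kPa.
Total σ_h = 39.62 + 33.35 = 72.97 kPa.

73.0 kPa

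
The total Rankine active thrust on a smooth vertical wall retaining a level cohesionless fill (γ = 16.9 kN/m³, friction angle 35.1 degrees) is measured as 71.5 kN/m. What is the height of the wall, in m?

5.60 m

K_a = 0.2698. P_a = ½ K_a γ H² ⇒ H = √(2P_a/(K_a γ)).
H = √(2×71.5/(0.2698×16.9)) = 5.600 m.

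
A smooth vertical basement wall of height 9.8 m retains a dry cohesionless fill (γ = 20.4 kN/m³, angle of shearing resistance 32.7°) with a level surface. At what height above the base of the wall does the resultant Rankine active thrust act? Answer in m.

K_a = 0.2985.
The pressure distribution is triangular, so the resultant acts at H/3 above the base = 9.8/3 = 3.267 m.

3.27 m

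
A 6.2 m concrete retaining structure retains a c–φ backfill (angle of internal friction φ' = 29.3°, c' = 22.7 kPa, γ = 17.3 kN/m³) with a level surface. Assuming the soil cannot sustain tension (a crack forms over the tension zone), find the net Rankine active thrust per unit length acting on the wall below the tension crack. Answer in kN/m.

K_a = 0.3428; √K_a = 0.5855.
Tension-crack depth z_c = 2c/(γ√K_a) = 2×22.7/(17.3×0.5855) = 4.482 m.
σ_a at base = K_a γ H − 2c√K_a = 0.3428×17.3×6.2 − 2×22.7×0.5855 = 10.19 kPa.
P_a = ½ × 10.19 × (H − z_c) = 0.5×10.19×1.718 = 8.754 kN/m.

8.75 kN/m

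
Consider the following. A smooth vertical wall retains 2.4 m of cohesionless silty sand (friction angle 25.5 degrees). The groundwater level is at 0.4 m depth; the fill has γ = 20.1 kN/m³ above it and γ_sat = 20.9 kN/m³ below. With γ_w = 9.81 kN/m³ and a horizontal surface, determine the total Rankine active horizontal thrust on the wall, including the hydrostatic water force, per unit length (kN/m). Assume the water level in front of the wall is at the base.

35.5 kN/m

K_a = tan²(45° − φ/2) = 0.3981.
γ' = 20.9 − 9.81 = 11.09 kN/m³. Depth below WT = 2.0 m.
σ'_h at WT = K_a γ d_w = 3.201 kPa; at base = 3.201 + K_a γ' × 2.0 = 12.03 kPa.
P₁ (0–0.4 m) = ½×3.201×0.4 = 0.6401. P₂ (0.4–2.4 m) = ½(3.201+12.03)×2.0 = 15.23.
P_w = ½ γ_w h₂² = 0.5×9.81×2.0² = 19.62. Total = 0.6401+15.23+19.62 = 35.49 kN/m.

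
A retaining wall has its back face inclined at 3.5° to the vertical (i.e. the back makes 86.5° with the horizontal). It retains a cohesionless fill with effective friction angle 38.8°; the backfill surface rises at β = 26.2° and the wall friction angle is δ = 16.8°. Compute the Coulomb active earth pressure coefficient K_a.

0.336

K_a = sin²(α+φ) / [sin²α · sin(α−δ) · (1 + √{sin(φ+δ)sin(φ−β) / (sin(α−δ)sin(α+β))})²].
With α = 86.5°, φ = 38.8°, δ = 16.8°, β = 26.2°: K_a = 0.3362.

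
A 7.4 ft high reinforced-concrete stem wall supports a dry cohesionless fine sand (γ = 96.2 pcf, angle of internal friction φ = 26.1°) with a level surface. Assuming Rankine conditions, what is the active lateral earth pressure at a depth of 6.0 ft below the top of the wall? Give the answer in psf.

K_a = (1 − sin φ)/(1 + sin φ) = 0.3889.
σ_h = K_a γ z = 0.3889 × 96.2 × 6.0 = 224.5 psf.

225 psf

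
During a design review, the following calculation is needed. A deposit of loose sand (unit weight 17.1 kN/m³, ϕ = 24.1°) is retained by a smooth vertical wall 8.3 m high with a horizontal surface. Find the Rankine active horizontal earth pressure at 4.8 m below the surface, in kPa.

34.5 kPa

K_a = (1 − sin φ)/(1 + sin φ) = 0.4201.
σ_h = K_a γ z = 0.4201 × 17.1 × 4.8 = 34.48 kPa.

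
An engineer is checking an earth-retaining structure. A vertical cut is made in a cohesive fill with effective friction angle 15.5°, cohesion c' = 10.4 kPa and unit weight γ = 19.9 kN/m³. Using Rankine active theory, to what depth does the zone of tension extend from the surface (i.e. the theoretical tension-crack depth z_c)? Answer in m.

1.37 m

K_a = tan²(45° − 15.5°/2) = 0.5782; √K_a = 0.7604.
The active pressure is zero where K_a γ z = 2c√K_a, so z_c = 2c/(γ√K_a) = 2×10.4/(19.9×0.7604) = 1.375 m.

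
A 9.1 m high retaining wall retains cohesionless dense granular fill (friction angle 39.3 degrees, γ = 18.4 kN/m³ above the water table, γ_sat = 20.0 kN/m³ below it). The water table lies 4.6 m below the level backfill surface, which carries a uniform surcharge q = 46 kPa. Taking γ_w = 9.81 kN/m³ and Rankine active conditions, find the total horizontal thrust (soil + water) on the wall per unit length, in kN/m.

346 kN/m

K_a = tan²(45° − φ/2) = 0.2245.
γ' = 20.0 − 9.81 = 10.19 kN/m³. h₂ = H − d_w = 4.5 m.
σ'_h: at surface K_a·q = 10.32; at WT K_a(q+γd_w) = 29.32; at base K_a(q+γd_w+γ'h₂) = 39.62 kPa.
P₁ = ½(10.32+29.32)×4.6 = 91.19; P₂ = ½(29.32+39.62)×4.5 = 155.1; P_w = ½γ_w h₂² = 99.33.
Total = 91.19+155.1+99.33 = 345.6 kN/m.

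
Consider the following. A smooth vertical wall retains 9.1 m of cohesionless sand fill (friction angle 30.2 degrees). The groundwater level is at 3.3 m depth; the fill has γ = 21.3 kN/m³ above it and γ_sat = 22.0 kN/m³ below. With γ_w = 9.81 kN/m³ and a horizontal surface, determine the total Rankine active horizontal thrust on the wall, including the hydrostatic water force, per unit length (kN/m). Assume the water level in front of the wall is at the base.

K_a = tan²(45° − φ/2) = 0.3307.
γ' = 22.0 − 9.81 = 12.19 kN/m³. Depth below WT = 5.8 m.
σ'_h at WT = K_a γ d_w = 23.24 kPa; at base = 23.24 + K_a γ' × 5.8 = 46.62 kPa.
P₁ (0–3.3 m) = ½×23.24×3.3 = 38.35. P₂ (3.3–9.1 m) = ½(23.24+46.62)×5.8 = 202.6.
P_w = ½ γ_w h₂² = 0.5×9.81×5.8² = 165.0. Total = 38.35+202.6+165.0 = 406.0 kN/m.

406 kN/m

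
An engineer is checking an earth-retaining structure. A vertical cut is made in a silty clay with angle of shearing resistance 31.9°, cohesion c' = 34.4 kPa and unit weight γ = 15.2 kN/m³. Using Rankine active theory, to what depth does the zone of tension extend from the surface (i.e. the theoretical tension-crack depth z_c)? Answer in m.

8.15 m

K_a = tan²(45° − 31.9°/2) = 0.3085; √K_a = 0.5555.
The active pressure is zero where K_a γ z = 2c√K_a, so z_c = 2c/(γ√K_a) = 2×34.4/(15.2×0.5555) = 8.149 m.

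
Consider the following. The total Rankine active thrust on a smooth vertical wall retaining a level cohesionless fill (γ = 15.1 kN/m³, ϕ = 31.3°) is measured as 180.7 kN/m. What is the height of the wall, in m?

8.70 m

K_a = 0.3162. P_a = ½ K_a γ H² ⇒ H = √(2P_a/(K_a γ)).
H = √(2×180.7/(0.3162×15.1)) = 8.700 m.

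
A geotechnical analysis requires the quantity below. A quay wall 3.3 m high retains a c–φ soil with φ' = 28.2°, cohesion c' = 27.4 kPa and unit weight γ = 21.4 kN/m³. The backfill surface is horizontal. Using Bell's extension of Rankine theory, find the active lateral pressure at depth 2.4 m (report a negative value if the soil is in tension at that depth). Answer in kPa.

K_a = (1 − sin φ)/(1 + sin φ) = 0.3582.
σ_a = K_a γ z − 2c√K_a = 0.3582×21.4×2.4 − 2×27.4×0.5985 = -14.40 kPa.

-14.4 kPa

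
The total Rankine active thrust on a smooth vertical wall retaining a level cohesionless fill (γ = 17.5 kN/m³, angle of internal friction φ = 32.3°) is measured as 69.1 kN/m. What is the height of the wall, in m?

5.10 m

K_a = 0.3035. P_a = ½ K_a γ H² ⇒ H = √(2P_a/(K_a γ)).
H = √(2×69.1/(0.3035×17.5)) = 5.101 m.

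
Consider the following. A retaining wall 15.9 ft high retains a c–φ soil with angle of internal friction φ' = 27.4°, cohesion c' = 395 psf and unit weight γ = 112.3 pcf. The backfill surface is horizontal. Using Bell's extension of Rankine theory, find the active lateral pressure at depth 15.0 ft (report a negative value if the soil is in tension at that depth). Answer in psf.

K_a = (1 − sin φ)/(1 + sin φ) = 0.3697.
σ_a = K_a γ z − 2c√K_a = 0.3697×112.3×15.0 − 2×395×0.6080 = 142.4 psf.

142 psf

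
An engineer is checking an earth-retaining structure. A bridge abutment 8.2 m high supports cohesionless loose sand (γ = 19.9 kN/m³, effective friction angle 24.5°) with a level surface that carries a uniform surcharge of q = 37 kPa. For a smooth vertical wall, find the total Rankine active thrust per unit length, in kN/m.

402 kN/m

K_a = tan²(45° − φ/2) = 0.4137.
Soil triangle: ½ K_a γ H² = 0.5×0.4137×19.9×8.2² = 276.8 kN/m.
Surcharge rectangle: K_a q H = 0.4137×37×8.2 = 125.5 kN/m.
Total = 276.8 + 125.5 = 402.3 kN/m.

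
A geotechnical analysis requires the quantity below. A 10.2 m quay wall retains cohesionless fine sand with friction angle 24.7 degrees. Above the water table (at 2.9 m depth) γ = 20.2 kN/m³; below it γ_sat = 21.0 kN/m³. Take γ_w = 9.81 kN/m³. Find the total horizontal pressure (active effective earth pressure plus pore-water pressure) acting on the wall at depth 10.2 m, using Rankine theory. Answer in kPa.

129 kPa

K_a = (1 − sin φ)/(1 + sin φ) = 0.4106.
γ' = 21.0 − 9.81 = 11.19 kN/m³.
Effective vertical stress at 10.2 m: σ'_v = 20.2×2.9 + 11.19×7.30 = 140.3 kPa.
σ'_h = K_a σ'_v = 0.4106 × 140.3 = 57.59 kPa; u = γ_w × 7.30 = 71.61 kPa.
Total σ_h = 57.59 + 71.61 = 129.2 kPa.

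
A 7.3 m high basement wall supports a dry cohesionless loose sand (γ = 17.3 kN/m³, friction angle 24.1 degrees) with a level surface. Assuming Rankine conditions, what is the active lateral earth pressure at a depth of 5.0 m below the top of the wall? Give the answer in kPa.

K_a = (1 − sin φ)/(1 + sin φ) = 0.4201.
σ_h = K_a γ z = 0.4201 × 17.3 × 5.0 = 36.34 kPa.

36.3 kPa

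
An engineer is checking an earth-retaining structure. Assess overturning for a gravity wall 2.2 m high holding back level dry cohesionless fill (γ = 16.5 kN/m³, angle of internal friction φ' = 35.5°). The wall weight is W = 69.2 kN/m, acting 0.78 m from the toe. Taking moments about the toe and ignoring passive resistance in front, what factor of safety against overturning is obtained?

K_a = tan²(45° − 35.5°/2) = 0.2653.
P_a = ½K_aγH² = 0.5×0.2653×16.5×2.2² = 10.59 kN/m, acting at H/3 = 0.7333 m above the base.
Overturning moment M_o = P_a × H/3 = 10.59 × 0.7333 = 7.767.
Resisting moment M_r = W × 0.78 = 69.2 × 0.78 = 53.98.
FS_overturning = M_r/M_o = 53.98/7.767 = 6.949.

6.95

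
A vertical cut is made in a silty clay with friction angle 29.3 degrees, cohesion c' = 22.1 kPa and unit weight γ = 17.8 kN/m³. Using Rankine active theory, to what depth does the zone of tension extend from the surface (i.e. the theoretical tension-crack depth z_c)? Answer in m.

K_a = tan²(45° − 29.3°/2) = 0.3428; √K_a = 0.5855.
The active pressure is zero where K_a γ z = 2c√K_a, so z_c = 2c/(γ√K_a) = 2×22.1/(17.8×0.5855) = 4.241 m.

4.24 m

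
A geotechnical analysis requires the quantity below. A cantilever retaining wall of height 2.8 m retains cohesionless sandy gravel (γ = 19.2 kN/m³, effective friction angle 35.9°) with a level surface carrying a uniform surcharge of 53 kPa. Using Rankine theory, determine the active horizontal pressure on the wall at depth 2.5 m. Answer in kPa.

26.3 kPa

K_a = (1 − sin φ)/(1 + sin φ) = 0.2607.
σ_v = γz + q = 19.2 × 2.5 + 53 = 101.0 kPa.
σ_h = K_a σ_v = 0.2607 × 101.0 = 26.33 kPa.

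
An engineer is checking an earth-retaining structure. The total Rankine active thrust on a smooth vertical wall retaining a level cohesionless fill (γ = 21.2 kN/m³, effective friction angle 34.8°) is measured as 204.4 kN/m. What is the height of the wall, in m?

8.40 m

K_a = 0.2733. P_a = ½ K_a γ H² ⇒ H = √(2P_a/(K_a γ)).
H = √(2×204.4/(0.2733×21.2)) = 8.400 m.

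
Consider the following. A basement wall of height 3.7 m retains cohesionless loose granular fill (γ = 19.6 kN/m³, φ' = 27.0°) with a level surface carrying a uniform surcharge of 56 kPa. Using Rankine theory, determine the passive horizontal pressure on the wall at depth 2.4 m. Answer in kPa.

K_p = (1 + sin φ)/(1 − sin φ) = 2.663.
σ_v = γz + q = 19.6 × 2.4 + 56 = 103.0 kPa.
σ_h = K_p σ_v = 2.663 × 103.0 = 274.4 kPa.

274 kPa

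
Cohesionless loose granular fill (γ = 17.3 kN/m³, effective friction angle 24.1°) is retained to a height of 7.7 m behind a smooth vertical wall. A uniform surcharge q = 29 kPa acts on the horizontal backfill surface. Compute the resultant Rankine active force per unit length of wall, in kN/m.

309 kN/m

K_a = tan²(45° − φ/2) = 0.4201.
Soil triangle: ½ K_a γ H² = 0.5×0.4201×17.3×7.7² = 215.5 kN/m.
Surcharge rectangle: K_a q H = 0.4201×29×7.7 = 93.81 kN/m.
Total = 215.5 + 93.81 = 309.3 kN/m.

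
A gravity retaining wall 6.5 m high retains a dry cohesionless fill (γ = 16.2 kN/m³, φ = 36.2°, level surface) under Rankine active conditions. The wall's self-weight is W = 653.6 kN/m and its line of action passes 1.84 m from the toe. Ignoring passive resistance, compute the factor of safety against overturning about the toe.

K_a = tan²(45° − 36.2°/2) = 0.2574.
P_a = ½K_aγH² = 0.5×0.2574×16.2×6.5² = 88.08 kN/m, acting at H/3 = 2.167 m above the base.
Overturning moment M_o = P_a × H/3 = 88.08 × 2.167 = 190.8.
Resisting moment M_r = W × 1.84 = 653.6 × 1.84 = 1203.
FS_overturning = M_r/M_o = 1203/190.8 = 6.302.

6.30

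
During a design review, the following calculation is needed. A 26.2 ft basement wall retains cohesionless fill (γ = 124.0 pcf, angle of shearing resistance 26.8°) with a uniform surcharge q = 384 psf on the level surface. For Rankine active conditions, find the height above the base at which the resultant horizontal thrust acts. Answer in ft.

9.57 ft

K_a = 0.3785.
Triangular part P₁ = ½K_aγH² = 16110 at H/3 = 8.733 ft; rectangular part P₂ = K_a q H = 3808 at H/2 = 13.10 ft.
ȳ = (P₁·8.733 + P₂·13.10)/(P₁+P₂) = 9.568 ft.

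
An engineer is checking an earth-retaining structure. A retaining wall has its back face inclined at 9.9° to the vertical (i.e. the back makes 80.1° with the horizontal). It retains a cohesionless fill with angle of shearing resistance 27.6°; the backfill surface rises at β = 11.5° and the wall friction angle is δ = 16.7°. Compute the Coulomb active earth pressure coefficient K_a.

K_a = sin²(α+φ) / [sin²α · sin(α−δ) · (1 + √{sin(φ+δ)sin(φ−β) / (sin(α−δ)sin(α+β))})²].
With α = 80.1°, φ = 27.6°, δ = 16.7°, β = 11.5°: K_a = 0.4870.

0.487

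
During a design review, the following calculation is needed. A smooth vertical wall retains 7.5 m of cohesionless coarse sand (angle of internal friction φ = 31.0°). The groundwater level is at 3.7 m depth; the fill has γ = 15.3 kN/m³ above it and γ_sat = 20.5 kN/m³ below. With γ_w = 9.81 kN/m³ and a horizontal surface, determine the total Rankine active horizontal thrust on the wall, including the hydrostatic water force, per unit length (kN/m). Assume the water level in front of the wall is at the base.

K_a = tan²(45° − φ/2) = 0.3201.
γ' = 20.5 − 9.81 = 10.69 kN/m³. Depth below WT = 3.8 m.
σ'_h at WT = K_a γ d_w = 18.12 kPa; at base = 18.12 + K_a γ' × 3.8 = 31.12 kPa.
P₁ (0–3.7 m) = ½×18.12×3.7 = 33.52. P₂ (3.7–7.5 m) = ½(18.12+31.12)×3.8 = 93.56.
P_w = ½ γ_w h₂² = 0.5×9.81×3.8² = 70.83. Total = 33.52+93.56+70.83 = 197.9 kN/m.

198 kN/m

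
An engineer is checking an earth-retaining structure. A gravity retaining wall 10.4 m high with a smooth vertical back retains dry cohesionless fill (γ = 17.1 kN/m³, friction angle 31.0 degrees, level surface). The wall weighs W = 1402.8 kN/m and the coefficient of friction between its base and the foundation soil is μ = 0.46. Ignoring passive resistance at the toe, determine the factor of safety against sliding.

K_a = tan²(45° − 31.0°/2) = 0.3201.
P_a = ½K_aγH² = 0.5×0.3201×17.1×10.4² = 296.0 kN/m, acting at H/3 = 3.467 m above the base.
FS_sliding = μW / P_a = 0.46×1402.8 / 296.0 = 2.180.

2.18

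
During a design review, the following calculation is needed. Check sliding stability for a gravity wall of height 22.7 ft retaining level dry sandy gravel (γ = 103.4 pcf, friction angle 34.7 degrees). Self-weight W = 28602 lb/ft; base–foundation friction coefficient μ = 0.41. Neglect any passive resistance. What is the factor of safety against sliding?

K_a = tan²(45° − 34.7°/2) = 0.2745.
P_a = ½K_aγH² = 0.5×0.2745×103.4×22.7² = 7312 lb/ft, acting at H/3 = 7.567 ft above the base.
FS_sliding = μW / P_a = 0.41×28602 / 7312 = 1.604.

1.60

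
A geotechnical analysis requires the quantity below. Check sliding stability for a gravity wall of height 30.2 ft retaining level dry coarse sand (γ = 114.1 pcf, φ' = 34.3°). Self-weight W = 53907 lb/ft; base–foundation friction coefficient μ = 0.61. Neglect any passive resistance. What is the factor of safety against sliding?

K_a = tan²(45° − 34.3°/2) = 0.2792.
P_a = ½K_aγH² = 0.5×0.2792×114.1×30.2² = 14530 lb/ft, acting at H/3 = 10.07 ft above the base.
FS_sliding = μW / P_a = 0.61×53907 / 14530 = 2.264.

2.26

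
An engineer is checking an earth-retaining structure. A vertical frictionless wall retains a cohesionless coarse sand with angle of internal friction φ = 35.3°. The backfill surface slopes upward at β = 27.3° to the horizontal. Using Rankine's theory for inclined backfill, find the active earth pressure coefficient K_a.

K_a = cos β · (cos β − √(cos²β − cos²φ)) / (cos β + √(cos²β − cos²φ)).
cos β = 0.8886, cos φ = 0.8161, √(cos²β − cos²φ) = 0.3515.
K_a = 0.8886 × (0.8886 − 0.3515)/(0.8886 + 0.3515) = 0.3849.

0.385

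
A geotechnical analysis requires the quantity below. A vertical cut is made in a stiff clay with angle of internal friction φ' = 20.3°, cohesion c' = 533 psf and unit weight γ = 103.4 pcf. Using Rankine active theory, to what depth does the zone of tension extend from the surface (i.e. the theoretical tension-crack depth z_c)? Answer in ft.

14.8 ft

K_a = tan²(45° − 20.3°/2) = 0.4849; √K_a = 0.6963.
The active pressure is zero where K_a γ z = 2c√K_a, so z_c = 2c/(γ√K_a) = 2×533/(103.4×0.6963) = 14.81 ft.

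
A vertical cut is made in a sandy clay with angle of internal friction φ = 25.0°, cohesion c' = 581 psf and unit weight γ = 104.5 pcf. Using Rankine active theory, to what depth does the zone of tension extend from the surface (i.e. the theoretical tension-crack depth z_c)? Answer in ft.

K_a = tan²(45° − 25.0°/2) = 0.4059; √K_a = 0.6371.
The active pressure is zero where K_a γ z = 2c√K_a, so z_c = 2c/(γ√K_a) = 2×581/(104.5×0.6371) = 17.45 ft.

17.5 ft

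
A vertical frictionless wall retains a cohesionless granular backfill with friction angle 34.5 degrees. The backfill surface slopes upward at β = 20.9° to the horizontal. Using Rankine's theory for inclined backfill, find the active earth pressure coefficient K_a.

0.336

K_a = cos β · (cos β − √(cos²β − cos²φ)) / (cos β + √(cos²β − cos²φ)).
cos β = 0.9342, cos φ = 0.8241, √(cos²β − cos²φ) = 0.4399.
K_a = 0.9342 × (0.9342 − 0.4399)/(0.9342 + 0.4399) = 0.3360.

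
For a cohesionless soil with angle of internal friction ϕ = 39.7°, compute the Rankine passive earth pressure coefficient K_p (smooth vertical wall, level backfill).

4.54

K_p = (1 + sin φ)/(1 − sin φ) = tan²(45° + 39.7°/2) = 4.537.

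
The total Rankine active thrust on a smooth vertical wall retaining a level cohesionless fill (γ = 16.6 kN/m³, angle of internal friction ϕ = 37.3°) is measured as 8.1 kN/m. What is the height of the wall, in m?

1.99 m

K_a = 0.2453. P_a = ½ K_a γ H² ⇒ H = √(2P_a/(K_a γ)).
H = √(2×8.1/(0.2453×16.6)) = 1.994 m.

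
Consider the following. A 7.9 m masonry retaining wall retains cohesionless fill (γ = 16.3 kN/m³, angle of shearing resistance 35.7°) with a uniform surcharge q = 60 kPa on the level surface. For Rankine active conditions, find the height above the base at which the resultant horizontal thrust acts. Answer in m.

K_a = 0.2630.
Triangular part P₁ = ½K_aγH² = 133.8 at H/3 = 2.633 m; rectangular part P₂ = K_a q H = 124.7 at H/2 = 3.950 m.
ȳ = (P₁·2.633 + P₂·3.950)/(P₁+P₂) = 3.268 m.

3.27 m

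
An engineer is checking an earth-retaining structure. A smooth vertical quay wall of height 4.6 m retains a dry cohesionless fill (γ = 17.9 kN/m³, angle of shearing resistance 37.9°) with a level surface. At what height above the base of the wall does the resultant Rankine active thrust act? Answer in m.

1.53 m

K_a = 0.2389.
The pressure distribution is triangular, so the resultant acts at H/3 above the base = 4.6/3 = 1.533 m.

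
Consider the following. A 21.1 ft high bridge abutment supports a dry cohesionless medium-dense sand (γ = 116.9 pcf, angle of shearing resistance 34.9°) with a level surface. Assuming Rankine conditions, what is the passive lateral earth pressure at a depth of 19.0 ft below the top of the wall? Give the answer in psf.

K_p = (1 + sin φ)/(1 − sin φ) = 3.674.
σ_h = K_p γ z = 3.674 × 116.9 × 19.0 = 8161 psf.

8160 psf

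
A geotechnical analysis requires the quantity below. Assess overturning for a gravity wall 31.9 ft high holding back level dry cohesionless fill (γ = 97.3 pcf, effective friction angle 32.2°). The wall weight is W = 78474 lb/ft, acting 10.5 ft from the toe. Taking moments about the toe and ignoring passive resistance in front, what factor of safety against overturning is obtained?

5.14

K_a = tan²(45° − 32.2°/2) = 0.3047.
P_a = ½K_aγH² = 0.5×0.3047×97.3×31.9² = 15090 lb/ft, acting at H/3 = 10.63 ft above the base.
Overturning moment M_o = P_a × H/3 = 15090 × 10.63 = 160400.
Resisting moment M_r = W × 10.5 = 78474 × 10.5 = 824000.
FS_overturning = M_r/M_o = 824000/160400 = 5.136.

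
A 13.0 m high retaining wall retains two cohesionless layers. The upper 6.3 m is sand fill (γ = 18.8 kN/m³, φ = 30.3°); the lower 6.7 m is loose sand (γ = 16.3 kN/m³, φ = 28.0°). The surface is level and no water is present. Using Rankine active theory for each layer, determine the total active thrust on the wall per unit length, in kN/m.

K_a1 = tan²(45°−30.3°/2) = 0.3293; K_a2 = tan²(45°−28.0°/2) = 0.3610.
Layer 1: σ at base = K_a1 γ₁ h₁ = 39.00 kPa; P₁ = ½×39.00×6.3 = 122.9.
Layer 2: σ_v at top = γ₁h₁ = 118.4; σ_h top = K_a2×118.4 = 42.76; σ_h base = K_a2×(118.4+16.3×6.7) = 82.19.
P₂ = ½(42.76+82.19)×6.7 = 418.6. Total P_a = 122.9+418.6 = 541.4 kN/m.

541 kN/m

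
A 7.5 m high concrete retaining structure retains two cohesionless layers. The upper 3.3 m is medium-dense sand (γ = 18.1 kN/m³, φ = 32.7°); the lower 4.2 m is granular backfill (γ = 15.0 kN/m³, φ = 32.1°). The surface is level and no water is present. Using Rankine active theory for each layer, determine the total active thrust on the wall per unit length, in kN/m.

K_a1 = tan²(45°−32.7°/2) = 0.2985; K_a2 = tan²(45°−32.1°/2) = 0.3060.
Layer 1: σ at base = K_a1 γ₁ h₁ = 17.83 kPa; P₁ = ½×17.83×3.3 = 29.42.
Layer 2: σ_v at top = γ₁h₁ = 59.73; σ_h top = K_a2×59.73 = 18.28; σ_h base = K_a2×(59.73+15.0×4.2) = 37.55.
P₂ = ½(18.28+37.55)×4.2 = 117.2. Total P_a = 29.42+117.2 = 146.7 kN/m.

147 kN/m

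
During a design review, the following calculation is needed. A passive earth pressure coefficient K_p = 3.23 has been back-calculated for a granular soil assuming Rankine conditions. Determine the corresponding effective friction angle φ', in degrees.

31.8°

K_p = (1+sin φ)/(1−sin φ) ⇒ sin φ = (K_p − 1)/(K_p + 1) = 0.5272.
φ = arcsin(0.5272) = 31.82°.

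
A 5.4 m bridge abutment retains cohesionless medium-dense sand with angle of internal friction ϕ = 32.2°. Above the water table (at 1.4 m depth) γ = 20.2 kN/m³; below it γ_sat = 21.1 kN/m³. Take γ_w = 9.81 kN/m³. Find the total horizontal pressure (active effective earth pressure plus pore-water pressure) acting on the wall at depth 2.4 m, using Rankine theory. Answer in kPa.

21.9 kPa

K_a = (1 − sin φ)/(1 + sin φ) = 0.3047.
γ' = 21.1 − 9.81 = 11.29 kN/m³.
Effective vertical stress at 2.4 m: σ'_v = 20.2×1.4 + 11.29×1.00 = 39.57 kPa.
σ'_h = K_a σ'_v = 0.3047 × 39.57 = 12.06 kPa; u = γ_w × 1.00 = 9.810 kPa.
Total σ_h = 12.06 + 9.810 = 21.87 kPa.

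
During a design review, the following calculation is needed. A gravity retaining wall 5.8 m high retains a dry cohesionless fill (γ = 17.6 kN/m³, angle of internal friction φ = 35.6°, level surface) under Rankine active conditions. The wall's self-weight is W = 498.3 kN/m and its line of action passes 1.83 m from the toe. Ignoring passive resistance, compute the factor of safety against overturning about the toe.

6.03

K_a = tan²(45° − 35.6°/2) = 0.2641.
P_a = ½K_aγH² = 0.5×0.2641×17.6×5.8² = 78.19 kN/m, acting at H/3 = 1.933 m above the base.
Overturning moment M_o = P_a × H/3 = 78.19 × 1.933 = 151.2.
Resisting moment M_r = W × 1.83 = 498.3 × 1.83 = 911.9.
FS_overturning = M_r/M_o = 911.9/151.2 = 6.032.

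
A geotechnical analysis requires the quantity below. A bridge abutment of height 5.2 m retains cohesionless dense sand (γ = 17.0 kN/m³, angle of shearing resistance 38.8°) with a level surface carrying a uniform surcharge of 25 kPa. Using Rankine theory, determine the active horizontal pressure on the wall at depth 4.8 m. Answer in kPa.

24.5 kPa

K_a = (1 − sin φ)/(1 + sin φ) = 0.2296.
σ_v = γz + q = 17.0 × 4.8 + 25 = 106.6 kPa.
σ_h = K_a σ_v = 0.2296 × 106.6 = 24.47 kPa.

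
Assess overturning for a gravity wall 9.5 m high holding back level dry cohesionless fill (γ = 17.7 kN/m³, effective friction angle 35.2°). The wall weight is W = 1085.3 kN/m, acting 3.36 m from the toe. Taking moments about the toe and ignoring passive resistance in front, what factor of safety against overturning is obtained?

K_a = tan²(45° − 35.2°/2) = 0.2687.
P_a = ½K_aγH² = 0.5×0.2687×17.7×9.5² = 214.6 kN/m, acting at H/3 = 3.167 m above the base.
Overturning moment M_o = P_a × H/3 = 214.6 × 3.167 = 679.6.
Resisting moment M_r = W × 3.36 = 1085.3 × 3.36 = 3647.
FS_overturning = M_r/M_o = 3647/679.6 = 5.366.

5.37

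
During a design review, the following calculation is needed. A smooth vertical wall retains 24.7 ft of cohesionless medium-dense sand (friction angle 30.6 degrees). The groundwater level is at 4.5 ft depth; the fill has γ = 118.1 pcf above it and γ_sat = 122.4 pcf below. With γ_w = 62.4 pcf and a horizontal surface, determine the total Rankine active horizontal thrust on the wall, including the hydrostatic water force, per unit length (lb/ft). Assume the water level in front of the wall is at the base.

K_a = tan²(45° − φ/2) = 0.3253.
γ' = 122.4 − 62.4 = 60.00 pcf. Depth below WT = 20.2 ft.
σ'_h at WT = K_a γ d_w = 172.9 psf; at base = 172.9 + K_a γ' × 20.2 = 567.2 psf.
P₁ (0–4.5 ft) = ½×172.9×4.5 = 389.0. P₂ (4.5–24.7 ft) = ½(172.9+567.2)×20.2 = 7475.
P_w = ½ γ_w h₂² = 0.5×62.4×20.2² = 12730. Total = 389.0+7475+12730 = 20600 lb/ft.

20600 lb/ft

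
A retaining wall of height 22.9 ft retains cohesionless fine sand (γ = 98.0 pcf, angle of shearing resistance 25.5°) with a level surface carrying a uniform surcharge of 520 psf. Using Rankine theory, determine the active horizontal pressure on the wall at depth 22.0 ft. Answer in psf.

1070 psf

K_a = (1 − sin φ)/(1 + sin φ) = 0.3981.
σ_v = γz + q = 98.0 × 22.0 + 520 = 2676 psf.
σ_h = K_a σ_v = 0.3981 × 2676 = 1065 psf.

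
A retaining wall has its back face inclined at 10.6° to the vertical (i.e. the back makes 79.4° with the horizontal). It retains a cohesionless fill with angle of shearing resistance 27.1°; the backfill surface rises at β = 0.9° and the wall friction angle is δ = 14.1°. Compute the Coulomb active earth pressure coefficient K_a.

0.425

K_a = sin²(α+φ) / [sin²α · sin(α−δ) · (1 + √{sin(φ+δ)sin(φ−β) / (sin(α−δ)sin(α+β))})²].
With α = 79.4°, φ = 27.1°, δ = 14.1°, β = 0.9°: K_a = 0.4250.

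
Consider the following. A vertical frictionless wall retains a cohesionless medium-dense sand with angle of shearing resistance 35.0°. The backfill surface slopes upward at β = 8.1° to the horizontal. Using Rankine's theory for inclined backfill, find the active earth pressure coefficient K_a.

K_a = cos β · (cos β − √(cos²β − cos²φ)) / (cos β + √(cos²β − cos²φ)).
cos β = 0.9900, cos φ = 0.8192, √(cos²β − cos²φ) = 0.5560.
K_a = 0.9900 × (0.9900 − 0.5560)/(0.9900 + 0.5560) = 0.2779.

0.278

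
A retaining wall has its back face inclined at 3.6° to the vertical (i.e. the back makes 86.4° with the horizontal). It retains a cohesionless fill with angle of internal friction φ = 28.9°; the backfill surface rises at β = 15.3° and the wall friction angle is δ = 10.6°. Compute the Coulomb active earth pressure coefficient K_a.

0.434

K_a = sin²(α+φ) / [sin²α · sin(α−δ) · (1 + √{sin(φ+δ)sin(φ−β) / (sin(α−δ)sin(α+β))})²].
With α = 86.4°, φ = 28.9°, δ = 10.6°, β = 15.3°: K_a = 0.4338.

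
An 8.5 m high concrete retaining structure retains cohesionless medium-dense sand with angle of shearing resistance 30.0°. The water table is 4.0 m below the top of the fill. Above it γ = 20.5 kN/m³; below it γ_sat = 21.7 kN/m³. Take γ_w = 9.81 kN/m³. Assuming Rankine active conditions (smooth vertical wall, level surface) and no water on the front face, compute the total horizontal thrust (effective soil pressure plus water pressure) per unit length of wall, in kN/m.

K_a = tan²(45° − φ/2) = 0.3333.
γ' = 21.7 − 9.81 = 11.89 kN/m³. Depth below WT = 4.5 m.
σ'_h at WT = K_a γ d_w = 27.33 kPa; at base = 27.33 + K_a γ' × 4.5 = 45.17 kPa.
P₁ (0–4.0 m) = ½×27.33×4.0 = 54.67. P₂ (4.0–8.5 m) = ½(27.33+45.17)×4.5 = 163.1.
P_w = ½ γ_w h₂² = 0.5×9.81×4.5² = 99.33. Total = 54.67+163.1+99.33 = 317.1 kN/m.

317 kN/m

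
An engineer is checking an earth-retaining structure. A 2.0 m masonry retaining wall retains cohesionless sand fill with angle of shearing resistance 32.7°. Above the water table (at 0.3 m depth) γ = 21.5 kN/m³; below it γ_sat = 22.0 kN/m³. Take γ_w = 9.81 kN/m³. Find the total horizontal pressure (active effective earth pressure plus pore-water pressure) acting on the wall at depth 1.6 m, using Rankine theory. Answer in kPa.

19.4 kPa

K_a = (1 − sin φ)/(1 + sin φ) = 0.2985.
γ' = 22.0 − 9.81 = 12.19 kN/m³.
Effective vertical stress at 1.6 m: σ'_v = 21.5×0.3 + 12.19×1.30 = 22.30 kPa.
σ'_h = K_a σ'_v = 0.2985 × 22.30 = 6.656 kPa; u = γ_w × 1.30 = 12.75 kPa.
Total σ_h = 6.656 + 12.75 = 19.41 kPa.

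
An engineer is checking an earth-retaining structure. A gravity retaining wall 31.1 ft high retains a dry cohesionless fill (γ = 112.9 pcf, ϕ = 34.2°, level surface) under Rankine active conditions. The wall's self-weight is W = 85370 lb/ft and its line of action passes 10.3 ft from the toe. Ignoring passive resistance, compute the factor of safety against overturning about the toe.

K_a = tan²(45° − 34.2°/2) = 0.2803.
P_a = ½K_aγH² = 0.5×0.2803×112.9×31.1² = 15310 lb/ft, acting at H/3 = 10.37 ft above the base.
Overturning moment M_o = P_a × H/3 = 15310 × 10.37 = 158700.
Resisting moment M_r = W × 10.3 = 85370 × 10.3 = 879300.
FS_overturning = M_r/M_o = 879300/158700 = 5.542.

5.54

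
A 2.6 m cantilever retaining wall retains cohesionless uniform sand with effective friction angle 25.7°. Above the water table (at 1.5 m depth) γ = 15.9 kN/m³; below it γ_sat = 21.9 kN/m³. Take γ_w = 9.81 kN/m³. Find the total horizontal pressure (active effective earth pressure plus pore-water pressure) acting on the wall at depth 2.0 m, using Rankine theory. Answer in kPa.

K_a = (1 − sin φ)/(1 + sin φ) = 0.3950.
γ' = 21.9 − 9.81 = 12.09 kN/m³.
Effective vertical stress at 2.0 m: σ'_v = 15.9×1.5 + 12.09×0.500 = 29.89 kPa.
σ'_h = K_a σ'_v = 0.3950 × 29.89 = 11.81 kPa; u = γ_w × 0.500 = 4.905 kPa.
Total σ_h = 11.81 + 4.905 = 16.71 kPa.

16.7 kPa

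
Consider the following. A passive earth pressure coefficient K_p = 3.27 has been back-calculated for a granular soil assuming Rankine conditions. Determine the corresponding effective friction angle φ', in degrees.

K_p = (1+sin φ)/(1−sin φ) ⇒ sin φ = (K_p − 1)/(K_p + 1) = 0.5316.
φ = arcsin(0.5316) = 32.11°.

32.1°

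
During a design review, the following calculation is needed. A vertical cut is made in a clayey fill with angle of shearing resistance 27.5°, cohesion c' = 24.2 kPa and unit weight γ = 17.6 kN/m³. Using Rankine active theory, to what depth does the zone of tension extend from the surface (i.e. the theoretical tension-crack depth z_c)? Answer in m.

K_a = tan²(45° − 27.5°/2) = 0.3682; √K_a = 0.6068.
The active pressure is zero where K_a γ z = 2c√K_a, so z_c = 2c/(γ√K_a) = 2×24.2/(17.6×0.6068) = 4.532 m.

4.53 m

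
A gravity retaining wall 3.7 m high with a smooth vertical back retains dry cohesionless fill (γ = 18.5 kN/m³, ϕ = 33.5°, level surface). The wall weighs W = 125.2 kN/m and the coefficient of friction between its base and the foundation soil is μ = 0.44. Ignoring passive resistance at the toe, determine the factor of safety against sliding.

K_a = tan²(45° − 33.5°/2) = 0.2887.
P_a = ½K_aγH² = 0.5×0.2887×18.5×3.7² = 36.56 kN/m, acting at H/3 = 1.233 m above the base.
FS_sliding = μW / P_a = 0.44×125.2 / 36.56 = 1.507.

1.51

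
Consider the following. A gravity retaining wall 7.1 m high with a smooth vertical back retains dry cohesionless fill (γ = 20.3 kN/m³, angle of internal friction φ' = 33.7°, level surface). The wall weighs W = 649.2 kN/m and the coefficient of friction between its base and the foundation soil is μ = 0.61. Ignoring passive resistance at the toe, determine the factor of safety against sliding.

K_a = tan²(45° − 33.7°/2) = 0.2863.
P_a = ½K_aγH² = 0.5×0.2863×20.3×7.1² = 146.5 kN/m, acting at H/3 = 2.367 m above the base.
FS_sliding = μW / P_a = 0.61×649.2 / 146.5 = 2.703.

2.70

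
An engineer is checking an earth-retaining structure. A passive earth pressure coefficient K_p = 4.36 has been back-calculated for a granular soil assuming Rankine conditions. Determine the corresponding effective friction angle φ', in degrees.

K_p = (1+sin φ)/(1−sin φ) ⇒ sin φ = (K_p − 1)/(K_p + 1) = 0.6269.
φ = arcsin(0.6269) = 38.82°.

38.8°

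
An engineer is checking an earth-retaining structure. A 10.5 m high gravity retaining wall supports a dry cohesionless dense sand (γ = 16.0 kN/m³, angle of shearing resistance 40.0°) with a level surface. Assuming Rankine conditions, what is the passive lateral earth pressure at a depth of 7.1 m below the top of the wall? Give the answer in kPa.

522 kPa

K_p = (1 + sin φ)/(1 − sin φ) = 4.599.
σ_h = K_p γ z = 4.599 × 16.0 × 7.1 = 522.4 kPa.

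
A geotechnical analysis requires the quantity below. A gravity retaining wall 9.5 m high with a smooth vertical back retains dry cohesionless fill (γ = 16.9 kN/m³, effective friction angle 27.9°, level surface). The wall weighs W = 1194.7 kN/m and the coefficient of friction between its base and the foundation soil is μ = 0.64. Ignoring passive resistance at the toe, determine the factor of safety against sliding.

2.77

K_a = tan²(45° − 27.9°/2) = 0.3625.
P_a = ½K_aγH² = 0.5×0.3625×16.9×9.5² = 276.4 kN/m, acting at H/3 = 3.167 m above the base.
FS_sliding = μW / P_a = 0.64×1194.7 / 276.4 = 2.766.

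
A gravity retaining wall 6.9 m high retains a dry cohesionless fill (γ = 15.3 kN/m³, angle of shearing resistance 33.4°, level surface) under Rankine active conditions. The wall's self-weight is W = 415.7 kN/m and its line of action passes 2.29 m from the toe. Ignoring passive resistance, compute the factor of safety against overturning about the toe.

3.92

K_a = tan²(45° − 33.4°/2) = 0.2899.
P_a = ½K_aγH² = 0.5×0.2899×15.3×6.9² = 105.6 kN/m, acting at H/3 = 2.300 m above the base.
Overturning moment M_o = P_a × H/3 = 105.6 × 2.300 = 242.9.
Resisting moment M_r = W × 2.29 = 415.7 × 2.29 = 952.0.
FS_overturning = M_r/M_o = 952.0/242.9 = 3.920.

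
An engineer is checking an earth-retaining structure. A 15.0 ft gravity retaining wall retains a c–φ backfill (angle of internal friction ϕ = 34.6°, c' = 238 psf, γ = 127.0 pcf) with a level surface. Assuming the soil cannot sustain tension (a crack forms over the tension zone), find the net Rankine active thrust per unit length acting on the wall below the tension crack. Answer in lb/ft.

K_a = 0.2756; √K_a = 0.5250.
Tension-crack depth z_c = 2c/(γ√K_a) = 2×238/(127.0×0.5250) = 7.139 ft.
σ_a at base = K_a γ H − 2c√K_a = 0.2756×127.0×15.0 − 2×238×0.5250 = 275.2 psf.
P_a = ½ × 275.2 × (H − z_c) = 0.5×275.2×7.861 = 1082 lb/ft.

1080 lb/ft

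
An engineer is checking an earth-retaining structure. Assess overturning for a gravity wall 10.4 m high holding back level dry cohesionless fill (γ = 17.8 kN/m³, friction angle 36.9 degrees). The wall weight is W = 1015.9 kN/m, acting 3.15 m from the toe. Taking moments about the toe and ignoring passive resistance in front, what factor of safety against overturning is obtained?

K_a = tan²(45° − 36.9°/2) = 0.2497.
P_a = ½K_aγH² = 0.5×0.2497×17.8×10.4² = 240.3 kN/m, acting at H/3 = 3.467 m above the base.
Overturning moment M_o = P_a × H/3 = 240.3 × 3.467 = 833.2.
Resisting moment M_r = W × 3.15 = 1015.9 × 3.15 = 3200.
FS_overturning = M_r/M_o = 3200/833.2 = 3.841.

3.84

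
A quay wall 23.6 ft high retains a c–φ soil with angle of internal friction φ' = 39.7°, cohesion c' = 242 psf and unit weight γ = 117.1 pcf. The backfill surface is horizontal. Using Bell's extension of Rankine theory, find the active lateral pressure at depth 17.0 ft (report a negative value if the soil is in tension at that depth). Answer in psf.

K_a = (1 − sin φ)/(1 + sin φ) = 0.2204.
σ_a = K_a γ z − 2c√K_a = 0.2204×117.1×17.0 − 2×242×0.4695 = 211.6 psf.

212 psf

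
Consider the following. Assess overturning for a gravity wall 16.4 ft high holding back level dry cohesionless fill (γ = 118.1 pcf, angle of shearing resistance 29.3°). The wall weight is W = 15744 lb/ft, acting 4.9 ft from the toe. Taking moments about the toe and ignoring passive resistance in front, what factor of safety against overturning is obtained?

2.59

K_a = tan²(45° − 29.3°/2) = 0.3428.
P_a = ½K_aγH² = 0.5×0.3428×118.1×16.4² = 5445 lb/ft, acting at H/3 = 5.467 ft above the base.
Overturning moment M_o = P_a × H/3 = 5445 × 5.467 = 29770.
Resisting moment M_r = W × 4.9 = 15744 × 4.9 = 77150.
FS_overturning = M_r/M_o = 77150/29770 = 2.592.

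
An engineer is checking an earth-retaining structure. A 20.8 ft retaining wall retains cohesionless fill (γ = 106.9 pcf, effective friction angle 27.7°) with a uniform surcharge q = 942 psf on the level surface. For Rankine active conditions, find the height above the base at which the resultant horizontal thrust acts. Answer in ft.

8.52 ft

K_a = 0.3653.
Triangular part P₁ = ½K_aγH² = 8448 at H/3 = 6.933 ft; rectangular part P₂ = K_a q H = 7158 at H/2 = 10.40 ft.
ȳ = (P₁·6.933 + P₂·10.40)/(P₁+P₂) = 8.523 ft.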